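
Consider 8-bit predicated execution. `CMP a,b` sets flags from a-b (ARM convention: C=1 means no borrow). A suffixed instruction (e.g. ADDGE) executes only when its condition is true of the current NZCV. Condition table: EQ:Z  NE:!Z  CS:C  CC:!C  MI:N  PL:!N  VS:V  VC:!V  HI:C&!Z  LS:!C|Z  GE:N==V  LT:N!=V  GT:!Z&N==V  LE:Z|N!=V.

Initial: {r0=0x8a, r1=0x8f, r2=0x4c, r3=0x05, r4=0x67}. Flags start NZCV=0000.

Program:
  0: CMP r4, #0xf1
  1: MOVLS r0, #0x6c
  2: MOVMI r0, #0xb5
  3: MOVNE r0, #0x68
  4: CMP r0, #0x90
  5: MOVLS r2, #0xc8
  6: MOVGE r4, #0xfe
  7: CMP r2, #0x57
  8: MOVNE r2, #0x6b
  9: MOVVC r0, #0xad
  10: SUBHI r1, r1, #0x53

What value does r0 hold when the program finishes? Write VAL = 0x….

[0] flags=0000 → (cmp)
[1] flags=0000 LS?T → r0=0x6c
[2] flags=0000 MI?F → skip
[3] flags=0000 NE?T → r0=0x68
[4] flags=1001 → (cmp)
[5] flags=1001 LS?T → r2=0xc8
[6] flags=1001 GE?T → r4=0xfe
[7] flags=0011 → (cmp)
[8] flags=0011 NE?T → r2=0x6b
[9] flags=0011 VC?F → skip
[10] flags=0011 HI?T → r1=0x3c

VAL = 0x68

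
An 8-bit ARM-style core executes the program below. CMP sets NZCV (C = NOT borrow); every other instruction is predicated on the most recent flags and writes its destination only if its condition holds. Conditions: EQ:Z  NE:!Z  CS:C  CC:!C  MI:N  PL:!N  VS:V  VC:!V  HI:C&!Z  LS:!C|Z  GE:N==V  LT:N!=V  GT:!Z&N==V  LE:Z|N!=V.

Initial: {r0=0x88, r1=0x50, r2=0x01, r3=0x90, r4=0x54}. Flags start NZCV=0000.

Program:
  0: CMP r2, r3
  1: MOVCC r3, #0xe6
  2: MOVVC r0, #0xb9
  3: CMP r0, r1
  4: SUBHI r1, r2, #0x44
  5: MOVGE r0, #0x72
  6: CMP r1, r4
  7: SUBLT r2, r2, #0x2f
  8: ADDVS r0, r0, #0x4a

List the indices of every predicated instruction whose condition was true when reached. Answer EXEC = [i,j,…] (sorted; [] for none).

0: ✓ CMP  NZCV=0000
1: ✓ MOVCC  r3←0xe6
2: ✓ MOVVC  r0←0xb9
3: ✓ CMP  NZCV=0011
4: ✓ SUBHI  r1←0xbd
5: · MOVGE
6: ✓ CMP  NZCV=0011
7: ✓ SUBLT  r2←0xd2
8: ✓ ADDVS  r0←0x03

EXEC = [1,2,4,7,8]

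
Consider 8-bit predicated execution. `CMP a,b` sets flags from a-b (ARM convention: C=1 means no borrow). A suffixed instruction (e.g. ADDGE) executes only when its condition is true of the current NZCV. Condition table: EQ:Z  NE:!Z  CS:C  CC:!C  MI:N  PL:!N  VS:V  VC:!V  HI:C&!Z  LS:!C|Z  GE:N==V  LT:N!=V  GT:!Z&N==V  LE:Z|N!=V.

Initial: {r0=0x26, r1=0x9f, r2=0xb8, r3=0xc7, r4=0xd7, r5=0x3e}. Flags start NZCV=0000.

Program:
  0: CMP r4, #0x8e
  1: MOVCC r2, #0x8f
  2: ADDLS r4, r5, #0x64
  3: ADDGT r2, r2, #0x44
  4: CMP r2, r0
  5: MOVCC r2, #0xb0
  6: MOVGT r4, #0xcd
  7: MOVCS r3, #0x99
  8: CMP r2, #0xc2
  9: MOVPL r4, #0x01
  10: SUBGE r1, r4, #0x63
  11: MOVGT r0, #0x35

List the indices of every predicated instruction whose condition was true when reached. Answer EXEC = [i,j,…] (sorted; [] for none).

EXEC = [3,7,9,10,11]

[0] flags=0010 → (cmp)
[1] flags=0010 CC?F → skip
[2] flags=0010 LS?F → skip
[3] flags=0010 GT?T → r2=0xfc
[4] flags=1010 → (cmp)
[5] flags=1010 CC?F → skip
[6] flags=1010 GT?F → skip
[7] flags=1010 CS?T → r3=0x99
[8] flags=0010 → (cmp)
[9] flags=0010 PL?T → r4=0x01
[10] flags=0010 GE?T → r1=0x9e
[11] flags=0010 GT?T → r0=0x35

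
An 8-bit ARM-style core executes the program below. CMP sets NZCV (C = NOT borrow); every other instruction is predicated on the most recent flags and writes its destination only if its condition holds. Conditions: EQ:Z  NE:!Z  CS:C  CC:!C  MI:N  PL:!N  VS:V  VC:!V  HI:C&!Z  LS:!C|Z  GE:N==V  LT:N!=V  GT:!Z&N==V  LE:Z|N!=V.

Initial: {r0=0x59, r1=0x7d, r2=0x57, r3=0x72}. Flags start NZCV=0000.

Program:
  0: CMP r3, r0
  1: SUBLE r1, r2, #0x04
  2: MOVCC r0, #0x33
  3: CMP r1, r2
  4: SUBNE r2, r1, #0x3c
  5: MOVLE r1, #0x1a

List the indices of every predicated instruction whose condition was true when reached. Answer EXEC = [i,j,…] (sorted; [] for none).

[0] flags=0010 → (cmp)
[1] flags=0010 LE?F → skip
[2] flags=0010 CC?F → skip
[3] flags=0010 → (cmp)
[4] flags=0010 NE?T → r2=0x41
[5] flags=0010 LE?F → skip

EXEC = [4]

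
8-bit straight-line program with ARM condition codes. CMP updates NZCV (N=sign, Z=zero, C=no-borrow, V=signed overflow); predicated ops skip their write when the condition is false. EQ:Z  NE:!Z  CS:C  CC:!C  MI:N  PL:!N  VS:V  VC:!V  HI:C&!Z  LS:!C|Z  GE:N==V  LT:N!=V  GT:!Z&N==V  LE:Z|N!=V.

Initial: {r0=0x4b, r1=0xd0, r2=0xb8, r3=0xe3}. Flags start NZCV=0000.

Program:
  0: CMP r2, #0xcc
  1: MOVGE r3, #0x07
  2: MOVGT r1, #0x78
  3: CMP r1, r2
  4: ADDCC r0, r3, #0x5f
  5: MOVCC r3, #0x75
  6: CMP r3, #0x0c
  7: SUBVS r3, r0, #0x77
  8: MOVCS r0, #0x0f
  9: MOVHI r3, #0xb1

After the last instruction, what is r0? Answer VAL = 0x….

VAL = 0x0f

0: ✓ CMP  NZCV=1000
1: · MOVGE
2: · MOVGT
3: ✓ CMP  NZCV=0010
4: · ADDCC
5: · MOVCC
6: ✓ CMP  NZCV=1010
7: · SUBVS
8: ✓ MOVCS  r0←0x0f
9: ✓ MOVHI  r3←0xb1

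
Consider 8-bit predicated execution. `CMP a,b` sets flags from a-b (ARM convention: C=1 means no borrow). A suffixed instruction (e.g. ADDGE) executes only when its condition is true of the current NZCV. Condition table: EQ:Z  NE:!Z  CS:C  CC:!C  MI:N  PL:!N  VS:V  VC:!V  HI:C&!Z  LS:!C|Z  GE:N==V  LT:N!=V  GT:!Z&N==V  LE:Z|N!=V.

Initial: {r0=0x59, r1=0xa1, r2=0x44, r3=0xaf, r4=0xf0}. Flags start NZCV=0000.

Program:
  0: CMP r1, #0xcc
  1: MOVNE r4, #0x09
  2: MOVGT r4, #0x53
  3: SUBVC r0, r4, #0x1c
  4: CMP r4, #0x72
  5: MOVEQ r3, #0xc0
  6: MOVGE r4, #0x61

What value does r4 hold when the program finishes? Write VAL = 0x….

[0] flags=1000 → (cmp)
[1] flags=1000 NE?T → r4=0x09
[2] flags=1000 GT?F → skip
[3] flags=1000 VC?T → r0=0xed
[4] flags=1000 → (cmp)
[5] flags=1000 EQ?F → skip
[6] flags=1000 GE?F → skip

VAL = 0x09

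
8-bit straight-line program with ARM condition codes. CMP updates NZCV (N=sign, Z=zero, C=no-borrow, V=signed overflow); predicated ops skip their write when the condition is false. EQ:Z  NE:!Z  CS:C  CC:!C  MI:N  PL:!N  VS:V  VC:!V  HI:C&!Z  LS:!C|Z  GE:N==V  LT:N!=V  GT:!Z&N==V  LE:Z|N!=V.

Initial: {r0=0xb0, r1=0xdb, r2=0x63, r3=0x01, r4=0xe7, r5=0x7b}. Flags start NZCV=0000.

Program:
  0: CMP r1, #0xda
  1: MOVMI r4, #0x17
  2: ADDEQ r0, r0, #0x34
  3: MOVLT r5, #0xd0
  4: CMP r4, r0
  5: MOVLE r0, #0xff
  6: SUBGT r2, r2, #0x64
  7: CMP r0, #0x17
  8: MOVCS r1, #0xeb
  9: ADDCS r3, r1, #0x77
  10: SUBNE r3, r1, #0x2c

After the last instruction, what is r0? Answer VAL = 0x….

[0] flags=0010 → (cmp)
[1] flags=0010 MI?F → skip
[2] flags=0010 EQ?F → skip
[3] flags=0010 LT?F → skip
[4] flags=0010 → (cmp)
[5] flags=0010 LE?F → skip
[6] flags=0010 GT?T → r2=0xff
[7] flags=1010 → (cmp)
[8] flags=1010 CS?T → r1=0xeb
[9] flags=1010 CS?T → r3=0x62
[10] flags=1010 NE?T → r3=0xbf

VAL = 0xb0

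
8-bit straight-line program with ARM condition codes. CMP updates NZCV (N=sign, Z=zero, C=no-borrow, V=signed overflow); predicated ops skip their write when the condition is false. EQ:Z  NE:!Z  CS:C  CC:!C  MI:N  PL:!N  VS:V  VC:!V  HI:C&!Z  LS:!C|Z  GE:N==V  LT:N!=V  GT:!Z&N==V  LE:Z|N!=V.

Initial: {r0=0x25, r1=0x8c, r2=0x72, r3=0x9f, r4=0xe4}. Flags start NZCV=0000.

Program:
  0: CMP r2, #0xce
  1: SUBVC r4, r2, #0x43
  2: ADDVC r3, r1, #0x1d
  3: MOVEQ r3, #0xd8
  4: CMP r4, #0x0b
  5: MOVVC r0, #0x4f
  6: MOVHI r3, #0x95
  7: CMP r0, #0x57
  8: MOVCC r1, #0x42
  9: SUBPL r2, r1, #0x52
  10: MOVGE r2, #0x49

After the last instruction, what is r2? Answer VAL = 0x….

VAL = 0x72

0: ✓ CMP  NZCV=1001
1: · SUBVC
2: · ADDVC
3: · MOVEQ
4: ✓ CMP  NZCV=1010
5: ✓ MOVVC  r0←0x4f
6: ✓ MOVHI  r3←0x95
7: ✓ CMP  NZCV=1000
8: ✓ MOVCC  r1←0x42
9: · SUBPL
10: · MOVGE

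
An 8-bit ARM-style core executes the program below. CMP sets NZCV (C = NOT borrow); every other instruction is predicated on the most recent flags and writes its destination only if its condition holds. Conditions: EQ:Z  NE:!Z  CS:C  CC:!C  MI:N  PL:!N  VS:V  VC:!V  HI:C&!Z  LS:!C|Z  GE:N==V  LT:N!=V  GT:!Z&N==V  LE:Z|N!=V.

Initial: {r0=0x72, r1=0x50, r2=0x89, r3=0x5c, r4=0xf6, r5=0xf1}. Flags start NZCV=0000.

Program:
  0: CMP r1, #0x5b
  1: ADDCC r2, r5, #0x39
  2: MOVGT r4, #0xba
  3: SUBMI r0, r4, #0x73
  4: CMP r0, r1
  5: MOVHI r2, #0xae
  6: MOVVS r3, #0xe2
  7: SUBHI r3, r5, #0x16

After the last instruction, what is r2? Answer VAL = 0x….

0: ✓ CMP  NZCV=1000
1: ✓ ADDCC  r2←0x2a
2: · MOVGT
3: ✓ SUBMI  r0←0x83
4: ✓ CMP  NZCV=0011
5: ✓ MOVHI  r2←0xae
6: ✓ MOVVS  r3←0xe2
7: ✓ SUBHI  r3←0xdb

VAL = 0xae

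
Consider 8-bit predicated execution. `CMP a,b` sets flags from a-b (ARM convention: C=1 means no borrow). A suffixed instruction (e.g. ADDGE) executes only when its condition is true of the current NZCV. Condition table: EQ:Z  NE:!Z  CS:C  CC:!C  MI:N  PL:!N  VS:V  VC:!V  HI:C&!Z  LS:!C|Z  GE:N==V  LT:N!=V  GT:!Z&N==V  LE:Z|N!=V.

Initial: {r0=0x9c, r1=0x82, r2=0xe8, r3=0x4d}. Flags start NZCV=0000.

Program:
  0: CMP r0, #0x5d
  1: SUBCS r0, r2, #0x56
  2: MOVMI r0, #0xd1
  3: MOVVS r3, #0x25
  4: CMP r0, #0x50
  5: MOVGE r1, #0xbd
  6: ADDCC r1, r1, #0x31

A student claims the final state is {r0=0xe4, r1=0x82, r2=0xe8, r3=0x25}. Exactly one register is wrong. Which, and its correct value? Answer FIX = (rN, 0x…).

FIX = (r0, 0x92)

[0] flags=0011 → (cmp)
[1] flags=0011 CS?T → r0=0x92
[2] flags=0011 MI?F → skip
[3] flags=0011 VS?T → r3=0x25
[4] flags=0011 → (cmp)
[5] flags=0011 GE?F → skip
[6] flags=0011 CC?F → skip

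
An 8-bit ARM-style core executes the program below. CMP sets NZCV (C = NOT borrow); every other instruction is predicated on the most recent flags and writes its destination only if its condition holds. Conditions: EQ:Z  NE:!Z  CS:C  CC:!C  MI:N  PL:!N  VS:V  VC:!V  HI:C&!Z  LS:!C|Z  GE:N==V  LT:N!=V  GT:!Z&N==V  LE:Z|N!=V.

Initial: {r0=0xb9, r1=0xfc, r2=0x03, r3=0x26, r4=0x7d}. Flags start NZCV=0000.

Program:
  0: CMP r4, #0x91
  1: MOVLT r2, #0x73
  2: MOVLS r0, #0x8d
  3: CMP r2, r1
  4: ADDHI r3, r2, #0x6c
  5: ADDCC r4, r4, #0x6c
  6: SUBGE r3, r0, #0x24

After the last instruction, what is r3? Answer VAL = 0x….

VAL = 0x69

0: ✓ CMP  NZCV=1001
1: · MOVLT
2: ✓ MOVLS  r0←0x8d
3: ✓ CMP  NZCV=0000
4: · ADDHI
5: ✓ ADDCC  r4←0xe9
6: ✓ SUBGE  r3←0x69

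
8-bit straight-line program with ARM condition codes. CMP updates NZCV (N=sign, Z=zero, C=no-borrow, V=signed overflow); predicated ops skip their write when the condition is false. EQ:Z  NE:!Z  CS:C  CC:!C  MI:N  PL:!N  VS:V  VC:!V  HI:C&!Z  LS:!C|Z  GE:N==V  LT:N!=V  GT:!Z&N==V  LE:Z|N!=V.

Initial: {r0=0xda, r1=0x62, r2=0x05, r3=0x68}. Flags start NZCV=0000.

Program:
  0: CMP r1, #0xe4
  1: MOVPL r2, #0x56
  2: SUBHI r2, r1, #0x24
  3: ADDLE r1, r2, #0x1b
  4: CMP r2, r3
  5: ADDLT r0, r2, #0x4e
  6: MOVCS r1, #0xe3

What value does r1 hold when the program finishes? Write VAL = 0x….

0: ✓ CMP  NZCV=0000
1: ✓ MOVPL  r2←0x56
2: · SUBHI
3: · ADDLE
4: ✓ CMP  NZCV=1000
5: ✓ ADDLT  r0←0xa4
6: · MOVCS

VAL = 0x62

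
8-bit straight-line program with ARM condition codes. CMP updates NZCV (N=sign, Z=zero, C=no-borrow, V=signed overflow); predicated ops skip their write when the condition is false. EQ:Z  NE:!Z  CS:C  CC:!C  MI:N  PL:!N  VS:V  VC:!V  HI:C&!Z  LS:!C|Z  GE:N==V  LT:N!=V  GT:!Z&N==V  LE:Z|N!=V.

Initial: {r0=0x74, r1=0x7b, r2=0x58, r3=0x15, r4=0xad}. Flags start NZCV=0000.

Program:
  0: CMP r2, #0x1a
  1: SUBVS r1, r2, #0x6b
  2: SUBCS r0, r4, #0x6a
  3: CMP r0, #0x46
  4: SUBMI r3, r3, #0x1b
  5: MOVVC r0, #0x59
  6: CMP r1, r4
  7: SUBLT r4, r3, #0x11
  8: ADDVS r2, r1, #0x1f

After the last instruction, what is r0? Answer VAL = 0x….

VAL = 0x59

0: ✓ CMP  NZCV=0010
1: · SUBVS
2: ✓ SUBCS  r0←0x43
3: ✓ CMP  NZCV=1000
4: ✓ SUBMI  r3←0xfa
5: ✓ MOVVC  r0←0x59
6: ✓ CMP  NZCV=1001
7: · SUBLT
8: ✓ ADDVS  r2←0x9a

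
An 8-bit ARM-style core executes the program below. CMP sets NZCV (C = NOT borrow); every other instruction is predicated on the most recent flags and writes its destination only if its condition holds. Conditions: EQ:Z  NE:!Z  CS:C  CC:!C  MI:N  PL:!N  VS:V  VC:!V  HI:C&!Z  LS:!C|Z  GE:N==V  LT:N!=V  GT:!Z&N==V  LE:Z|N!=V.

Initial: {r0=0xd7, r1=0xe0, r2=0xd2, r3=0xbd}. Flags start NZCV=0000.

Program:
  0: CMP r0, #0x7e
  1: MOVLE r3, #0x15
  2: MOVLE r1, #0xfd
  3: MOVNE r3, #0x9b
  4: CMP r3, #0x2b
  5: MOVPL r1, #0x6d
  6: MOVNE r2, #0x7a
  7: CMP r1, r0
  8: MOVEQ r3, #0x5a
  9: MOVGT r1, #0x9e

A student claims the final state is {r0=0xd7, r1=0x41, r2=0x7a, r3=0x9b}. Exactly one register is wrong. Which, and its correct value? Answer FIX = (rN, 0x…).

[0] flags=0011 → (cmp)
[1] flags=0011 LE?T → r3=0x15
[2] flags=0011 LE?T → r1=0xfd
[3] flags=0011 NE?T → r3=0x9b
[4] flags=0011 → (cmp)
[5] flags=0011 PL?T → r1=0x6d
[6] flags=0011 NE?T → r2=0x7a
[7] flags=1001 → (cmp)
[8] flags=1001 EQ?F → skip
[9] flags=1001 GT?T → r1=0x9e

FIX = (r1, 0x9e)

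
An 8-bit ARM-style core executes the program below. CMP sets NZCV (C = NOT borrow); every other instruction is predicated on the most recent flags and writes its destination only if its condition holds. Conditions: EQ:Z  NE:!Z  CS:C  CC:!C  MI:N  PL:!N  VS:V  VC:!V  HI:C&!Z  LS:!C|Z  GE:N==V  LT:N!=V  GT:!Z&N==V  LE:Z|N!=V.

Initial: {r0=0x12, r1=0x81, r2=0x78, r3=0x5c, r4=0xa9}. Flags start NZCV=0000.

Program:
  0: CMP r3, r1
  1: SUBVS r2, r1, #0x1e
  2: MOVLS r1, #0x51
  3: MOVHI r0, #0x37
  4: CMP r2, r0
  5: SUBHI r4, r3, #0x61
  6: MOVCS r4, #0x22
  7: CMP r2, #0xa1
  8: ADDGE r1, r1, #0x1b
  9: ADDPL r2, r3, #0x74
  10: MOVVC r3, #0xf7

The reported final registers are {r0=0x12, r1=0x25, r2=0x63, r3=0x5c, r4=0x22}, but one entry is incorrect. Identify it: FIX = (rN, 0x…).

[0] flags=1001 → (cmp)
[1] flags=1001 VS?T → r2=0x63
[2] flags=1001 LS?T → r1=0x51
[3] flags=1001 HI?F → skip
[4] flags=0010 → (cmp)
[5] flags=0010 HI?T → r4=0xfb
[6] flags=0010 CS?T → r4=0x22
[7] flags=1001 → (cmp)
[8] flags=1001 GE?T → r1=0x6c
[9] flags=1001 PL?F → skip
[10] flags=1001 VC?F → skip

FIX = (r1, 0x6c)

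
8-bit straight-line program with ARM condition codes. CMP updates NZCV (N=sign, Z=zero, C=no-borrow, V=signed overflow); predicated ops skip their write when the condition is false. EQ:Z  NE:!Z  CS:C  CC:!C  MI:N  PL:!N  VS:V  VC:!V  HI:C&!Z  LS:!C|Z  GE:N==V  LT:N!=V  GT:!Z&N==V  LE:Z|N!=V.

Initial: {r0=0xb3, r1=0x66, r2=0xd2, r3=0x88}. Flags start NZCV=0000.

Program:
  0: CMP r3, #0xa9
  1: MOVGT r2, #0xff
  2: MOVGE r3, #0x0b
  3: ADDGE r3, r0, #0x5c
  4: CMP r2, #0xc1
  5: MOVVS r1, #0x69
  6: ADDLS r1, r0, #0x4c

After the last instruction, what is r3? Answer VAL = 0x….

0: ✓ CMP  NZCV=1000
1: · MOVGT
2: · MOVGE
3: · ADDGE
4: ✓ CMP  NZCV=0010
5: · MOVVS
6: · ADDLS

VAL = 0x88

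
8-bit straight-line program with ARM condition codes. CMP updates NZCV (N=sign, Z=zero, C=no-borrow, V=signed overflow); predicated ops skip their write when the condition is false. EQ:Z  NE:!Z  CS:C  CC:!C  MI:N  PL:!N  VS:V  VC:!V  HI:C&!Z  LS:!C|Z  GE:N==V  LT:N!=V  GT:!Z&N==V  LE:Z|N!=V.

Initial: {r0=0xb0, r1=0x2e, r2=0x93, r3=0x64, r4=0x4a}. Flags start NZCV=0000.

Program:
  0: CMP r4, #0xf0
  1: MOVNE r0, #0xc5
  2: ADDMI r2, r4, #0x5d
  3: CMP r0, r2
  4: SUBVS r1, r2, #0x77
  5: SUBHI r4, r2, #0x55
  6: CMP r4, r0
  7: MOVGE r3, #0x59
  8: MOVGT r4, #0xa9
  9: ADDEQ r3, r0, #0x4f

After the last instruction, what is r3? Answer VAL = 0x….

VAL = 0x59

0: ✓ CMP  NZCV=0000
1: ✓ MOVNE  r0←0xc5
2: · ADDMI
3: ✓ CMP  NZCV=0010
4: · SUBVS
5: ✓ SUBHI  r4←0x3e
6: ✓ CMP  NZCV=0000
7: ✓ MOVGE  r3←0x59
8: ✓ MOVGT  r4←0xa9
9: · ADDEQ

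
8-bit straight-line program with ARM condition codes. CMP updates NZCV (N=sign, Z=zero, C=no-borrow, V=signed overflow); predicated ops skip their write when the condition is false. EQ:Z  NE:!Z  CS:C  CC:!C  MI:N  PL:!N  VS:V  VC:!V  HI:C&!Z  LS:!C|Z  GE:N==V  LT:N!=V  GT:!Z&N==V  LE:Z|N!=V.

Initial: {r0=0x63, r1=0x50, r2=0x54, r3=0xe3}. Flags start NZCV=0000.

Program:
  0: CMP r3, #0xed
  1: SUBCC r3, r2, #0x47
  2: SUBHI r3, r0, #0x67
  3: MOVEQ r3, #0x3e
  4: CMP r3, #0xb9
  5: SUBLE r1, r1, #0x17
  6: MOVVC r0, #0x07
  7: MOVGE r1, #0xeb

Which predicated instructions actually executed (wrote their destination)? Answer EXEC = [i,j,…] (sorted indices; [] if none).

EXEC = [1,6,7]

[0] flags=1000 → (cmp)
[1] flags=1000 CC?T → r3=0x0d
[2] flags=1000 HI?F → skip
[3] flags=1000 EQ?F → skip
[4] flags=0000 → (cmp)
[5] flags=0000 LE?F → skip
[6] flags=0000 VC?T → r0=0x07
[7] flags=0000 GE?T → r1=0xeb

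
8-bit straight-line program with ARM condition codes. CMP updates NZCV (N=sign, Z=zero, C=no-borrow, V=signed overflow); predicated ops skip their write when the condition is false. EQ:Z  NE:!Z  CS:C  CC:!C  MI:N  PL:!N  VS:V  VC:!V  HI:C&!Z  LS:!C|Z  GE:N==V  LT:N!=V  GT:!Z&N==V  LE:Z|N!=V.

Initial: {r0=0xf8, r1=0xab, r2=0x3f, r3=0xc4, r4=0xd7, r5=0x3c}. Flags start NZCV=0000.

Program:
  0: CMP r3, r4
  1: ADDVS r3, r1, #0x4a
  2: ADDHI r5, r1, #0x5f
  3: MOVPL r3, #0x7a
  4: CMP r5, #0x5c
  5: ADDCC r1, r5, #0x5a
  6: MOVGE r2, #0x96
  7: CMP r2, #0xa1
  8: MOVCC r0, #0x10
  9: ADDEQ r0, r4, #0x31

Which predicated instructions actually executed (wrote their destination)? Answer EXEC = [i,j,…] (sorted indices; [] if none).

[0] flags=1000 → (cmp)
[1] flags=1000 VS?F → skip
[2] flags=1000 HI?F → skip
[3] flags=1000 PL?F → skip
[4] flags=1000 → (cmp)
[5] flags=1000 CC?T → r1=0x96
[6] flags=1000 GE?F → skip
[7] flags=1001 → (cmp)
[8] flags=1001 CC?T → r0=0x10
[9] flags=1001 EQ?F → skip

EXEC = [5,8]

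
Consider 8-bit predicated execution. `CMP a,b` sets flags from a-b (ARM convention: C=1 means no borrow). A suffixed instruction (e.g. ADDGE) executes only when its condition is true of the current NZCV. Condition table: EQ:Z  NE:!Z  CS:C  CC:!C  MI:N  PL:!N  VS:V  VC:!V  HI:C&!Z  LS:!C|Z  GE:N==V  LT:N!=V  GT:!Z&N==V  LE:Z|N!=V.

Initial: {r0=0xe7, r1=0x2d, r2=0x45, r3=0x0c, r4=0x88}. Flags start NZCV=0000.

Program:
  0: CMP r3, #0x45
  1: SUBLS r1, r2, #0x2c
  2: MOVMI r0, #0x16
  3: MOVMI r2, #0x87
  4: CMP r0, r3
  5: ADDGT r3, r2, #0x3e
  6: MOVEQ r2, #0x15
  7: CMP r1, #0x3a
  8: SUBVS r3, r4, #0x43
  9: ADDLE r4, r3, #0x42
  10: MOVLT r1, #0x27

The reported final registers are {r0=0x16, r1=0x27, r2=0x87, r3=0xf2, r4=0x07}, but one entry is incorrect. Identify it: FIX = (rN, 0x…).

FIX = (r3, 0xc5)

0: ✓ CMP  NZCV=1000
1: ✓ SUBLS  r1←0x19
2: ✓ MOVMI  r0←0x16
3: ✓ MOVMI  r2←0x87
4: ✓ CMP  NZCV=0010
5: ✓ ADDGT  r3←0xc5
6: · MOVEQ
7: ✓ CMP  NZCV=1000
8: · SUBVS
9: ✓ ADDLE  r4←0x07
10: ✓ MOVLT  r1←0x27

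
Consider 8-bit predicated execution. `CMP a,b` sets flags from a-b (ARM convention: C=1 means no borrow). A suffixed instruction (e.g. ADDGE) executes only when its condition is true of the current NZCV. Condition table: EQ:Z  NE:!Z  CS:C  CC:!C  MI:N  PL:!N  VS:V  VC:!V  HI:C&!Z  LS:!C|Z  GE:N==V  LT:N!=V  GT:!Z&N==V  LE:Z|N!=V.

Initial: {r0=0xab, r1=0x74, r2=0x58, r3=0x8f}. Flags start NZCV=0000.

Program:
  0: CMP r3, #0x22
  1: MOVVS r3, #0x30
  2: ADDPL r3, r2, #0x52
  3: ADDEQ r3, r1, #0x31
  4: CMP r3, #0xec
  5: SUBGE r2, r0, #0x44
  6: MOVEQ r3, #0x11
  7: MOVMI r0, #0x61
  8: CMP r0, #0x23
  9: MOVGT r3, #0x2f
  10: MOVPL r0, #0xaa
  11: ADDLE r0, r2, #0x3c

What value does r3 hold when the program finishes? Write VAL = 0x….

[0] flags=0011 → (cmp)
[1] flags=0011 VS?T → r3=0x30
[2] flags=0011 PL?T → r3=0xaa
[3] flags=0011 EQ?F → skip
[4] flags=1000 → (cmp)
[5] flags=1000 GE?F → skip
[6] flags=1000 EQ?F → skip
[7] flags=1000 MI?T → r0=0x61
[8] flags=0010 → (cmp)
[9] flags=0010 GT?T → r3=0x2f
[10] flags=0010 PL?T → r0=0xaa
[11] flags=0010 LE?F → skip

VAL = 0x2f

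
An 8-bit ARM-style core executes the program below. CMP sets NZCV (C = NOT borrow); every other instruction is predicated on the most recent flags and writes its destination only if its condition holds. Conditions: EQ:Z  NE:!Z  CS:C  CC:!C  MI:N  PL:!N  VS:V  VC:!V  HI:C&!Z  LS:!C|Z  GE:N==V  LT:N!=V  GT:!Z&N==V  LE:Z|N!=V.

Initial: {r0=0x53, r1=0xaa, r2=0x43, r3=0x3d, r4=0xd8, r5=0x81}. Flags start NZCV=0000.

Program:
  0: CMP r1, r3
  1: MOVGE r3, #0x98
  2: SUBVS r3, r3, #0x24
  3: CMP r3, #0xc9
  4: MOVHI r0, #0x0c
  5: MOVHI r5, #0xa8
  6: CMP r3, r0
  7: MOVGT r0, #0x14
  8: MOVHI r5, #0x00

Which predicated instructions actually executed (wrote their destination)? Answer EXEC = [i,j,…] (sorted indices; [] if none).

EXEC = [2]

0: ✓ CMP  NZCV=0011
1: · MOVGE
2: ✓ SUBVS  r3←0x19
3: ✓ CMP  NZCV=0000
4: · MOVHI
5: · MOVHI
6: ✓ CMP  NZCV=1000
7: · MOVGT
8: · MOVHI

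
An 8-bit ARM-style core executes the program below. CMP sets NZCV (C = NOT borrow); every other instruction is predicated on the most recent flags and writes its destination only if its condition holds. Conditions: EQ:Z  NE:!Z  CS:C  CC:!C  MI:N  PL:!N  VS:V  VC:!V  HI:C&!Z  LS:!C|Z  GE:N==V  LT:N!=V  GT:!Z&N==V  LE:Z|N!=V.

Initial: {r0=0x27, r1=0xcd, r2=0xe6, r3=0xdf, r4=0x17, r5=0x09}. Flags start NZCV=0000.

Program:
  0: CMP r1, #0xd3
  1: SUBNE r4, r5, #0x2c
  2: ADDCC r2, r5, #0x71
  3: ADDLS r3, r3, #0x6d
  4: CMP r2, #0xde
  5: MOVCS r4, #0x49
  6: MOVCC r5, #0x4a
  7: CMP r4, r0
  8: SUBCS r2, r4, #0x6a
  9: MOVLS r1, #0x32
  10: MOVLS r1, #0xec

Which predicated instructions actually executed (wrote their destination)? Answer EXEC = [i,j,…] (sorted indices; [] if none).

0: ✓ CMP  NZCV=1000
1: ✓ SUBNE  r4←0xdd
2: ✓ ADDCC  r2←0x7a
3: ✓ ADDLS  r3←0x4c
4: ✓ CMP  NZCV=1001
5: · MOVCS
6: ✓ MOVCC  r5←0x4a
7: ✓ CMP  NZCV=1010
8: ✓ SUBCS  r2←0x73
9: · MOVLS
10: · MOVLS

EXEC = [1,2,3,6,8]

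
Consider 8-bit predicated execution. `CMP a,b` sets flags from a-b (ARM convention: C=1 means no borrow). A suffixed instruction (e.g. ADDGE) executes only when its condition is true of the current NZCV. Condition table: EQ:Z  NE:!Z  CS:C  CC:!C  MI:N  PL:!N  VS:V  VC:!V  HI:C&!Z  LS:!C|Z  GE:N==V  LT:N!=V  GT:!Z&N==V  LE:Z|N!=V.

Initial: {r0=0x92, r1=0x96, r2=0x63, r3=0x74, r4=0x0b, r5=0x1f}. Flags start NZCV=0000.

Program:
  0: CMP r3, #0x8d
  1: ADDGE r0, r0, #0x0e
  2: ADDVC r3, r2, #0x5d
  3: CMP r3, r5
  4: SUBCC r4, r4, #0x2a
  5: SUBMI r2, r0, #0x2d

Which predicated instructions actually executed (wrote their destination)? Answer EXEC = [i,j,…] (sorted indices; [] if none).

EXEC = [1]

[0] flags=1001 → (cmp)
[1] flags=1001 GE?T → r0=0xa0
[2] flags=1001 VC?F → skip
[3] flags=0010 → (cmp)
[4] flags=0010 CC?F → skip
[5] flags=0010 MI?F → skip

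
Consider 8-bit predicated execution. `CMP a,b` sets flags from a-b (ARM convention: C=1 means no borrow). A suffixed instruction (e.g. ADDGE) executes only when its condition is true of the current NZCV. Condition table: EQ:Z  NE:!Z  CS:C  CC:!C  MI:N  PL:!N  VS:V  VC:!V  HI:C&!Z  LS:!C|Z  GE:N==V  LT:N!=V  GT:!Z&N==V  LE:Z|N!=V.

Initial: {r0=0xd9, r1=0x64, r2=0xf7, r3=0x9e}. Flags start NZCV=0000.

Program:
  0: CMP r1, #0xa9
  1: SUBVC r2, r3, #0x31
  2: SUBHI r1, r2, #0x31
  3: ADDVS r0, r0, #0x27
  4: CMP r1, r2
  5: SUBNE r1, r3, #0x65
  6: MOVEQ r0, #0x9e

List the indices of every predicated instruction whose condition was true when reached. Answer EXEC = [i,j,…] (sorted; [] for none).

EXEC = [3,5]

[0] flags=1001 → (cmp)
[1] flags=1001 VC?F → skip
[2] flags=1001 HI?F → skip
[3] flags=1001 VS?T → r0=0x00
[4] flags=0000 → (cmp)
[5] flags=0000 NE?T → r1=0x39
[6] flags=0000 EQ?F → skip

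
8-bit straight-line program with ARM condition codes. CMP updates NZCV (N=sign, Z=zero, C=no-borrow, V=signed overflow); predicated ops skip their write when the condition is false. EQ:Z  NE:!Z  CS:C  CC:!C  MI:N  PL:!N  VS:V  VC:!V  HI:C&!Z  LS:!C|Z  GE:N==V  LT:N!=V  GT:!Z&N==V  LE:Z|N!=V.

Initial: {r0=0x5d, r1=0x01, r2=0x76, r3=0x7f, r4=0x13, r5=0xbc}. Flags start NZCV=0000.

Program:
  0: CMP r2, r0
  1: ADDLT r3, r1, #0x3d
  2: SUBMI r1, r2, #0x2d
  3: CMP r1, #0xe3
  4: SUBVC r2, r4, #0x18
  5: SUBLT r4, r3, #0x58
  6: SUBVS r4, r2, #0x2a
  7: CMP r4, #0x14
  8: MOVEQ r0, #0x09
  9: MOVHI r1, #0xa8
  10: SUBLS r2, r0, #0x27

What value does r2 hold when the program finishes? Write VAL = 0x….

VAL = 0x36

0: ✓ CMP  NZCV=0010
1: · ADDLT
2: · SUBMI
3: ✓ CMP  NZCV=0000
4: ✓ SUBVC  r2←0xfb
5: · SUBLT
6: · SUBVS
7: ✓ CMP  NZCV=1000
8: · MOVEQ
9: · MOVHI
10: ✓ SUBLS  r2←0x36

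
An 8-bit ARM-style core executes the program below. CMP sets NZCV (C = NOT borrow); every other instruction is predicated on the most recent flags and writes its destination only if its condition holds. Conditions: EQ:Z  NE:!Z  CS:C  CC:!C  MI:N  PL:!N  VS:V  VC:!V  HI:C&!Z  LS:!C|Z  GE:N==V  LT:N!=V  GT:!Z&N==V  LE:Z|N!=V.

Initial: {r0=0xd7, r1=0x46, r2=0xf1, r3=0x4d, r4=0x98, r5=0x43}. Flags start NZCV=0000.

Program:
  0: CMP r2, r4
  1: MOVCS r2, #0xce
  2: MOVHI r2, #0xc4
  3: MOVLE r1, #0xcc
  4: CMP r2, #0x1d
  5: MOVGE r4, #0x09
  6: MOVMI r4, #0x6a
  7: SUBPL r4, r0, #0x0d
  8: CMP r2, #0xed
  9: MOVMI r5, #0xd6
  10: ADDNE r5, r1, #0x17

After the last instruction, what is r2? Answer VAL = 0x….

VAL = 0xc4

[0] flags=0010 → (cmp)
[1] flags=0010 CS?T → r2=0xce
[2] flags=0010 HI?T → r2=0xc4
[3] flags=0010 LE?F → skip
[4] flags=1010 → (cmp)
[5] flags=1010 GE?F → skip
[6] flags=1010 MI?T → r4=0x6a
[7] flags=1010 PL?F → skip
[8] flags=1000 → (cmp)
[9] flags=1000 MI?T → r5=0xd6
[10] flags=1000 NE?T → r5=0x5d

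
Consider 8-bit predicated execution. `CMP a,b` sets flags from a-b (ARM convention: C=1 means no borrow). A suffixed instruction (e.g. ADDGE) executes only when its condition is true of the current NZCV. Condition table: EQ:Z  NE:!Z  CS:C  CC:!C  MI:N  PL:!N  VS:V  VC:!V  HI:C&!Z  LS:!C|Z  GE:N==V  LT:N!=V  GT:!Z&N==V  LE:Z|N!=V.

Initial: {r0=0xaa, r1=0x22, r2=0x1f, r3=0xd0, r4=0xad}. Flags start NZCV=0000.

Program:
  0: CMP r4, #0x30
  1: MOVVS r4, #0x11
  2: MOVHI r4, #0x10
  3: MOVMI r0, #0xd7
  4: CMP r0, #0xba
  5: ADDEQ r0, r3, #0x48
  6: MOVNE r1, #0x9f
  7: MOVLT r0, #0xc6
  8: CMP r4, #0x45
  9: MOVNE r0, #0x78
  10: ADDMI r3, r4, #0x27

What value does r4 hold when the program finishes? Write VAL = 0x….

0: ✓ CMP  NZCV=0011
1: ✓ MOVVS  r4←0x11
2: ✓ MOVHI  r4←0x10
3: · MOVMI
4: ✓ CMP  NZCV=1000
5: · ADDEQ
6: ✓ MOVNE  r1←0x9f
7: ✓ MOVLT  r0←0xc6
8: ✓ CMP  NZCV=1000
9: ✓ MOVNE  r0←0x78
10: ✓ ADDMI  r3←0x37

VAL = 0x10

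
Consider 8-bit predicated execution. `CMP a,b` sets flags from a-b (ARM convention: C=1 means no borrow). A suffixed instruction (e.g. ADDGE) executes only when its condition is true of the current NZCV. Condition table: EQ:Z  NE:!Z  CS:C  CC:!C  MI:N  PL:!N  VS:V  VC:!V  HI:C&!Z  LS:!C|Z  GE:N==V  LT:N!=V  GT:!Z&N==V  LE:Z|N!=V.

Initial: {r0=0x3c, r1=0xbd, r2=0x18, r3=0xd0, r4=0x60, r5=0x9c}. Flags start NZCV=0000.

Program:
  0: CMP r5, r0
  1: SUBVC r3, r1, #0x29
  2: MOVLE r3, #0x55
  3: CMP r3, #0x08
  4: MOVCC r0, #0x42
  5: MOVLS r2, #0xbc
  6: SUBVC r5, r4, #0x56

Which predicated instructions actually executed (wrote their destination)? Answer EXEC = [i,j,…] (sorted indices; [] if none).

EXEC = [2,6]

[0] flags=0011 → (cmp)
[1] flags=0011 VC?F → skip
[2] flags=0011 LE?T → r3=0x55
[3] flags=0010 → (cmp)
[4] flags=0010 CC?F → skip
[5] flags=0010 LS?F → skip
[6] flags=0010 VC?T → r5=0x0a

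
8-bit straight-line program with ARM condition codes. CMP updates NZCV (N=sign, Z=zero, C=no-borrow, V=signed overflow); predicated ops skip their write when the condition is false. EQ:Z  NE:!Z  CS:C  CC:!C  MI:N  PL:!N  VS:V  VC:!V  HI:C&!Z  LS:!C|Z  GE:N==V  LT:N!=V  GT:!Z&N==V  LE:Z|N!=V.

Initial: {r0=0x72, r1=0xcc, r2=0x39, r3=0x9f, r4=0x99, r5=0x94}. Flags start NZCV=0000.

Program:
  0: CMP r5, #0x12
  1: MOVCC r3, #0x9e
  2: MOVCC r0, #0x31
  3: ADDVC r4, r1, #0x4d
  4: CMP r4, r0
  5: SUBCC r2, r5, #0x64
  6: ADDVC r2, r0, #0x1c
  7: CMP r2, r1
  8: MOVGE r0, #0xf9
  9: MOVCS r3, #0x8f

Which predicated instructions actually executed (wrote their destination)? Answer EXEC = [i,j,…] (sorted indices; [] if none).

0: ✓ CMP  NZCV=1010
1: · MOVCC
2: · MOVCC
3: ✓ ADDVC  r4←0x19
4: ✓ CMP  NZCV=1000
5: ✓ SUBCC  r2←0x30
6: ✓ ADDVC  r2←0x8e
7: ✓ CMP  NZCV=1000
8: · MOVGE
9: · MOVCS

EXEC = [3,5,6]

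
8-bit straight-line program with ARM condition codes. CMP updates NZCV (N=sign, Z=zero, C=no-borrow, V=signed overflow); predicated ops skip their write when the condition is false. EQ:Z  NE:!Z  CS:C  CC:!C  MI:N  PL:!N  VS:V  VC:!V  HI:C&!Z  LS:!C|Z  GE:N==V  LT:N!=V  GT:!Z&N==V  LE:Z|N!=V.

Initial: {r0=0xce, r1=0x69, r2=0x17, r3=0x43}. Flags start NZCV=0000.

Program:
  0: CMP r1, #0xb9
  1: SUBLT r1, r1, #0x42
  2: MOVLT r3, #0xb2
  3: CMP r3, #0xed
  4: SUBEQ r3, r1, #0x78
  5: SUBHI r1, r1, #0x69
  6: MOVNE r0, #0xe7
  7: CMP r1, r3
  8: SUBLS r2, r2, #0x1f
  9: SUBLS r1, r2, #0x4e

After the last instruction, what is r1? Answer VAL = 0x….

VAL = 0x69

0: ✓ CMP  NZCV=1001
1: · SUBLT
2: · MOVLT
3: ✓ CMP  NZCV=0000
4: · SUBEQ
5: · SUBHI
6: ✓ MOVNE  r0←0xe7
7: ✓ CMP  NZCV=0010
8: · SUBLS
9: · SUBLS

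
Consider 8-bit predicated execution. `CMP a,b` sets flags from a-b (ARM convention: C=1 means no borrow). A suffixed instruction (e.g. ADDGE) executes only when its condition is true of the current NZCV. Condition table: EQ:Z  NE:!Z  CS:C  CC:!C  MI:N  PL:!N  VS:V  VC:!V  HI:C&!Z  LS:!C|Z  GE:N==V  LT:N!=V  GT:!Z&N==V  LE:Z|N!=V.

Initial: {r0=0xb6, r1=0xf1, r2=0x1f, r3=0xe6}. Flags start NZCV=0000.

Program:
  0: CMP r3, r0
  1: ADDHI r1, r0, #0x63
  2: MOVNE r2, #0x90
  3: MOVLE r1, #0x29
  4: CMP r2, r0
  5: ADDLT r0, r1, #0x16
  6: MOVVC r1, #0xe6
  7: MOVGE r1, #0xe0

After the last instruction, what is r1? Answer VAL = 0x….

VAL = 0xe6

0: ✓ CMP  NZCV=0010
1: ✓ ADDHI  r1←0x19
2: ✓ MOVNE  r2←0x90
3: · MOVLE
4: ✓ CMP  NZCV=1000
5: ✓ ADDLT  r0←0x2f
6: ✓ MOVVC  r1←0xe6
7: · MOVGE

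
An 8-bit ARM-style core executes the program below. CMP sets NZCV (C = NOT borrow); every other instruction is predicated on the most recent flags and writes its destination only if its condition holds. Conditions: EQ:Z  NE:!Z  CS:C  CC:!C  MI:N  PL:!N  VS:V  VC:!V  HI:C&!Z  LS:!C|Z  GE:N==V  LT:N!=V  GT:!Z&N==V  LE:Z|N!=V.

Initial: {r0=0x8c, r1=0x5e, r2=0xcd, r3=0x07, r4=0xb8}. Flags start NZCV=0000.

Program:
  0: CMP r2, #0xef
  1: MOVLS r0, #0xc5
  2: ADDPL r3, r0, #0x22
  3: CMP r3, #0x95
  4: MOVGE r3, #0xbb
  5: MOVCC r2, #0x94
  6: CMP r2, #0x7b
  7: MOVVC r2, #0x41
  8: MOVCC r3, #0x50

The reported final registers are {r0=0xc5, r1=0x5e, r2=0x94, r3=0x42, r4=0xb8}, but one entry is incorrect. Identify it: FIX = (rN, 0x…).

[0] flags=1000 → (cmp)
[1] flags=1000 LS?T → r0=0xc5
[2] flags=1000 PL?F → skip
[3] flags=0000 → (cmp)
[4] flags=0000 GE?T → r3=0xbb
[5] flags=0000 CC?T → r2=0x94
[6] flags=0011 → (cmp)
[7] flags=0011 VC?F → skip
[8] flags=0011 CC?F → skip

FIX = (r3, 0xbb)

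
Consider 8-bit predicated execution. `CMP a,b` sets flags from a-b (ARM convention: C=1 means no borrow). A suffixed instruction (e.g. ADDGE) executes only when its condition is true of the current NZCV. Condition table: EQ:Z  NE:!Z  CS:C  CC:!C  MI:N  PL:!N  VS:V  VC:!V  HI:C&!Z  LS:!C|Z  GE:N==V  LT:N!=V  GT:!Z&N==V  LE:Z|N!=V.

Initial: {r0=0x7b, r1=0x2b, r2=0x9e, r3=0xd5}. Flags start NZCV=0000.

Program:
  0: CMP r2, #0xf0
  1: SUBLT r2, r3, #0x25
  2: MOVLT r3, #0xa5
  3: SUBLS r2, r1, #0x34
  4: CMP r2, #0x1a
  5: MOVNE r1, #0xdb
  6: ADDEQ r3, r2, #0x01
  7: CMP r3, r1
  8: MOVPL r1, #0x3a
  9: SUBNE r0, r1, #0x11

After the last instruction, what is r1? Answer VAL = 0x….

VAL = 0xdb

[0] flags=1000 → (cmp)
[1] flags=1000 LT?T → r2=0xb0
[2] flags=1000 LT?T → r3=0xa5
[3] flags=1000 LS?T → r2=0xf7
[4] flags=1010 → (cmp)
[5] flags=1010 NE?T → r1=0xdb
[6] flags=1010 EQ?F → skip
[7] flags=1000 → (cmp)
[8] flags=1000 PL?F → skip
[9] flags=1000 NE?T → r0=0xca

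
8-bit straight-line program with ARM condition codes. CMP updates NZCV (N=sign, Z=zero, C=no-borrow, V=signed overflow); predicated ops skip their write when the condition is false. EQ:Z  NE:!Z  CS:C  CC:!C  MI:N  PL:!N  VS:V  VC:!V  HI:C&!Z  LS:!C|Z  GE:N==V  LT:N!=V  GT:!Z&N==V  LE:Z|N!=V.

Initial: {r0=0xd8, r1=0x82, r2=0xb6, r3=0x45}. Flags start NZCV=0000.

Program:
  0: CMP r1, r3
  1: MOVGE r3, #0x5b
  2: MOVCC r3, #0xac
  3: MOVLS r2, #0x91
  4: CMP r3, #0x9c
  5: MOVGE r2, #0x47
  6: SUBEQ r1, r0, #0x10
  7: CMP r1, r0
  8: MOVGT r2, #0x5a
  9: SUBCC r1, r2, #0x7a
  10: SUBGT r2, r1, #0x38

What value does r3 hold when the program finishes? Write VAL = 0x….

0: ✓ CMP  NZCV=0011
1: · MOVGE
2: · MOVCC
3: · MOVLS
4: ✓ CMP  NZCV=1001
5: ✓ MOVGE  r2←0x47
6: · SUBEQ
7: ✓ CMP  NZCV=1000
8: · MOVGT
9: ✓ SUBCC  r1←0xcd
10: · SUBGT

VAL = 0x45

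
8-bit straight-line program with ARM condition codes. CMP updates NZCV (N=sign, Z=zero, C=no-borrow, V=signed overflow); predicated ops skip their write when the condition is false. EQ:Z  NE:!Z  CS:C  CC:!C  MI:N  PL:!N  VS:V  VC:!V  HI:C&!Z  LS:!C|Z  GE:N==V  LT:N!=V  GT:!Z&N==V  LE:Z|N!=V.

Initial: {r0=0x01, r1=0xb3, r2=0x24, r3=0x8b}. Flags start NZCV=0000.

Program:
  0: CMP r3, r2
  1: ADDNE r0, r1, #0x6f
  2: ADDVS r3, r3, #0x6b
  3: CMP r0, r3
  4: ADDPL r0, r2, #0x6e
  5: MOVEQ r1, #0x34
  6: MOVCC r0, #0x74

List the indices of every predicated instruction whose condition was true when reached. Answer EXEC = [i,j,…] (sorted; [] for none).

EXEC = [1,2,4,6]

0: ✓ CMP  NZCV=0011
1: ✓ ADDNE  r0←0x22
2: ✓ ADDVS  r3←0xf6
3: ✓ CMP  NZCV=0000
4: ✓ ADDPL  r0←0x92
5: · MOVEQ
6: ✓ MOVCC  r0←0x74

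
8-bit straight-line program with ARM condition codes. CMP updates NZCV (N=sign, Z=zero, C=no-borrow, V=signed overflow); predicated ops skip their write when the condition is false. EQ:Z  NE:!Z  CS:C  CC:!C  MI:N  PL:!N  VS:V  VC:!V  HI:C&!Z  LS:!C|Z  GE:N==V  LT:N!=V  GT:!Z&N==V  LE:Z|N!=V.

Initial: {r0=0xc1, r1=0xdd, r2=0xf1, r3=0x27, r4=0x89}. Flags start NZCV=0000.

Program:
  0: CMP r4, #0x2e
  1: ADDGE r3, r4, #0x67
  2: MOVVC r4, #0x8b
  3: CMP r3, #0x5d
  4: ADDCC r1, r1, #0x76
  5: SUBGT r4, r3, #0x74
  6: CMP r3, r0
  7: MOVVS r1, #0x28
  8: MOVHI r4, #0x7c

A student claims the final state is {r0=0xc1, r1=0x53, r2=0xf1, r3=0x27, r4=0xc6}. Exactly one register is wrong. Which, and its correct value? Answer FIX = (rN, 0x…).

FIX = (r4, 0x89)

0: ✓ CMP  NZCV=0011
1: · ADDGE
2: · MOVVC
3: ✓ CMP  NZCV=1000
4: ✓ ADDCC  r1←0x53
5: · SUBGT
6: ✓ CMP  NZCV=0000
7: · MOVVS
8: · MOVHI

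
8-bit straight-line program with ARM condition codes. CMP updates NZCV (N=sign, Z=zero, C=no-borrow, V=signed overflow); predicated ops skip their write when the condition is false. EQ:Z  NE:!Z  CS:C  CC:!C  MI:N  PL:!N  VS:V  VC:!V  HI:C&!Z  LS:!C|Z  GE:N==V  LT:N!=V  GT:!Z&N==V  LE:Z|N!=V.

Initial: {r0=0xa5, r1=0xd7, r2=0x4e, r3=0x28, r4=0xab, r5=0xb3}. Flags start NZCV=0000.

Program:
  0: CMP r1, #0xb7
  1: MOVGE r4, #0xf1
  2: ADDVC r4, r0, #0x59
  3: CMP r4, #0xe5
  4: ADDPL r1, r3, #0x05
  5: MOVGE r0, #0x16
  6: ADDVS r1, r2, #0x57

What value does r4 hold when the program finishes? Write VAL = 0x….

VAL = 0xfe

[0] flags=0010 → (cmp)
[1] flags=0010 GE?T → r4=0xf1
[2] flags=0010 VC?T → r4=0xfe
[3] flags=0010 → (cmp)
[4] flags=0010 PL?T → r1=0x2d
[5] flags=0010 GE?T → r0=0x16
[6] flags=0010 VS?F → skip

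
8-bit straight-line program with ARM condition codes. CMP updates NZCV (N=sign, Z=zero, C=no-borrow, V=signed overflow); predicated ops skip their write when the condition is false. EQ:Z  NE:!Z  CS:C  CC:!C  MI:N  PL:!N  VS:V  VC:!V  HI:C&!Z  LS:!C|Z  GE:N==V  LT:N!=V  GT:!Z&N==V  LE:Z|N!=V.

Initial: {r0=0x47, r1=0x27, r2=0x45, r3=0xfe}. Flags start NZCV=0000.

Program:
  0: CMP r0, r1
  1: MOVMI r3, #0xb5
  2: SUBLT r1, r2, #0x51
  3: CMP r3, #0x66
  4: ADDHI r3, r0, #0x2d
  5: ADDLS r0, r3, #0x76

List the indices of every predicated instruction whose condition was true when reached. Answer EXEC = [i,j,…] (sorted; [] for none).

[0] flags=0010 → (cmp)
[1] flags=0010 MI?F → skip
[2] flags=0010 LT?F → skip
[3] flags=1010 → (cmp)
[4] flags=1010 HI?T → r3=0x74
[5] flags=1010 LS?F → skip

EXEC = [4]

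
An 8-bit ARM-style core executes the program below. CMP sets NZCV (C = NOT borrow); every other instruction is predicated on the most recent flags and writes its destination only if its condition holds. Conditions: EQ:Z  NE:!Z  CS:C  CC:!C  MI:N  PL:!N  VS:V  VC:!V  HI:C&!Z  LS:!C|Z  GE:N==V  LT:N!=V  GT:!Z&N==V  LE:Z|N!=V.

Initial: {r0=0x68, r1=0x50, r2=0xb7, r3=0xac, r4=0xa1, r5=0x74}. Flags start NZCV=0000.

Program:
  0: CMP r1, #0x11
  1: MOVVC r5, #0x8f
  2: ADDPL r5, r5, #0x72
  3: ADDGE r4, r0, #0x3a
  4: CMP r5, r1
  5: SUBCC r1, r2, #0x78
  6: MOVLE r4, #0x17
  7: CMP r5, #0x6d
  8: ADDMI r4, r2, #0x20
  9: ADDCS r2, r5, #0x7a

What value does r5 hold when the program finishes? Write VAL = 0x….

VAL = 0x01

[0] flags=0010 → (cmp)
[1] flags=0010 VC?T → r5=0x8f
[2] flags=0010 PL?T → r5=0x01
[3] flags=0010 GE?T → r4=0xa2
[4] flags=1000 → (cmp)
[5] flags=1000 CC?T → r1=0x3f
[6] flags=1000 LE?T → r4=0x17
[7] flags=1000 → (cmp)
[8] flags=1000 MI?T → r4=0xd7
[9] flags=1000 CS?F → skip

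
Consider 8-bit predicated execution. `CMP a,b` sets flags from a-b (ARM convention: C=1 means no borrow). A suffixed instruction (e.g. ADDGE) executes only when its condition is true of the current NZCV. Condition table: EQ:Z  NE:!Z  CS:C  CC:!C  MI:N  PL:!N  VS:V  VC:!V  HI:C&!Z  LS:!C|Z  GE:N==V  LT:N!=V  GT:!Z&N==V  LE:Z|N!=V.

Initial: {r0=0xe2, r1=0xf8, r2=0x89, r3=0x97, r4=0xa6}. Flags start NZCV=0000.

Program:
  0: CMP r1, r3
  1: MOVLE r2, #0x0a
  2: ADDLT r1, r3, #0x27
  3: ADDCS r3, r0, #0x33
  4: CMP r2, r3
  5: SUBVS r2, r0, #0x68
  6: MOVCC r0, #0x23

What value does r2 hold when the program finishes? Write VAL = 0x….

0: ✓ CMP  NZCV=0010
1: · MOVLE
2: · ADDLT
3: ✓ ADDCS  r3←0x15
4: ✓ CMP  NZCV=0011
5: ✓ SUBVS  r2←0x7a
6: · MOVCC

VAL = 0x7a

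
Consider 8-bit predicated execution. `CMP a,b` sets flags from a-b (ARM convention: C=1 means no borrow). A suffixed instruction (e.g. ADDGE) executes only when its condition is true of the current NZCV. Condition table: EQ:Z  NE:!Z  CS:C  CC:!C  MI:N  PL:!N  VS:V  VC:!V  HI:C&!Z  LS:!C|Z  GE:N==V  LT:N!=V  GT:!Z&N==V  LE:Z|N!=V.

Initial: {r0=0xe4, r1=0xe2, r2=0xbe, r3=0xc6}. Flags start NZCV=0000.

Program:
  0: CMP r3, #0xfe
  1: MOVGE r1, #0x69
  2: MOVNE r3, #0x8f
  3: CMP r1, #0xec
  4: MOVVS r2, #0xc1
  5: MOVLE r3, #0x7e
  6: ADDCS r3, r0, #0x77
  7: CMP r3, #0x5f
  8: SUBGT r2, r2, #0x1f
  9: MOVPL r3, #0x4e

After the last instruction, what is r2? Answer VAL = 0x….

[0] flags=1000 → (cmp)
[1] flags=1000 GE?F → skip
[2] flags=1000 NE?T → r3=0x8f
[3] flags=1000 → (cmp)
[4] flags=1000 VS?F → skip
[5] flags=1000 LE?T → r3=0x7e
[6] flags=1000 CS?F → skip
[7] flags=0010 → (cmp)
[8] flags=0010 GT?T → r2=0x9f
[9] flags=0010 PL?T → r3=0x4e

VAL = 0x9f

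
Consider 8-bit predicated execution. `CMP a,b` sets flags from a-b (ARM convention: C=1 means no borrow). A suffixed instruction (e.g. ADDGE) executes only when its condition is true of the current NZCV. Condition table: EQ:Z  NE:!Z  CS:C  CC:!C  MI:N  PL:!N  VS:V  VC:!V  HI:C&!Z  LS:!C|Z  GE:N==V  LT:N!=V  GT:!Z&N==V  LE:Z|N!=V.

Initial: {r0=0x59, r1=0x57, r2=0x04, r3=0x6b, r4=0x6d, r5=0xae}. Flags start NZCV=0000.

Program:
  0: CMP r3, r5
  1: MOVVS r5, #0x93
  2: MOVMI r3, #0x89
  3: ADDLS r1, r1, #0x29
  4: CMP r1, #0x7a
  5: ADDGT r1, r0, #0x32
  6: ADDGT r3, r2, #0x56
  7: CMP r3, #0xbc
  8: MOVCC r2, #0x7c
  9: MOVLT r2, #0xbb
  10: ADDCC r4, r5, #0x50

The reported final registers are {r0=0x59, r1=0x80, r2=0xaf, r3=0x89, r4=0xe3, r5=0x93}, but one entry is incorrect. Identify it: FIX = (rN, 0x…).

[0] flags=1001 → (cmp)
[1] flags=1001 VS?T → r5=0x93
[2] flags=1001 MI?T → r3=0x89
[3] flags=1001 LS?T → r1=0x80
[4] flags=0011 → (cmp)
[5] flags=0011 GT?F → skip
[6] flags=0011 GT?F → skip
[7] flags=1000 → (cmp)
[8] flags=1000 CC?T → r2=0x7c
[9] flags=1000 LT?T → r2=0xbb
[10] flags=1000 CC?T → r4=0xe3

FIX = (r2, 0xbb)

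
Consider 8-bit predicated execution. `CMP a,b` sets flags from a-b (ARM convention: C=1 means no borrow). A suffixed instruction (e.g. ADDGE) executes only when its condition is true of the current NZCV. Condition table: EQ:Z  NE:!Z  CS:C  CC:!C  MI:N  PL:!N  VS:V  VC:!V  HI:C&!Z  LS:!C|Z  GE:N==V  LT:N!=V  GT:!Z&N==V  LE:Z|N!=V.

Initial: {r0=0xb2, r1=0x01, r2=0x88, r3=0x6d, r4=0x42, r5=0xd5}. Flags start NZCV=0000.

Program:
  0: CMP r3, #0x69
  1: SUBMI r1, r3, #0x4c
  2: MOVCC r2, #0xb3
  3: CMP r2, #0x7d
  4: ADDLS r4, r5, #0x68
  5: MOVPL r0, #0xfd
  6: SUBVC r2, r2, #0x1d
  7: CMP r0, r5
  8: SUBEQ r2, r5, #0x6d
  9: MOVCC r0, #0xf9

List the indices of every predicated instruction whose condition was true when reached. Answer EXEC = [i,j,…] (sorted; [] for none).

[0] flags=0010 → (cmp)
[1] flags=0010 MI?F → skip
[2] flags=0010 CC?F → skip
[3] flags=0011 → (cmp)
[4] flags=0011 LS?F → skip
[5] flags=0011 PL?T → r0=0xfd
[6] flags=0011 VC?F → skip
[7] flags=0010 → (cmp)
[8] flags=0010 EQ?F → skip
[9] flags=0010 CC?F → skip

EXEC = [5]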